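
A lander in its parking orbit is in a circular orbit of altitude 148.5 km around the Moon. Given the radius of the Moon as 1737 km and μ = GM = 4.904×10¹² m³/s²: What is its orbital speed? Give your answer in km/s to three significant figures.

v ≈ 1.61 km/s

r = 1737 + 148.5 = 1885.5 km = 1.8855×10⁶ m.
For a circular orbit v = √(μ/r) = √(4.904×10¹² / 1.886×10⁶) = √(2.601×10⁶) = 1613 m/s.
That is 1.613 km/s.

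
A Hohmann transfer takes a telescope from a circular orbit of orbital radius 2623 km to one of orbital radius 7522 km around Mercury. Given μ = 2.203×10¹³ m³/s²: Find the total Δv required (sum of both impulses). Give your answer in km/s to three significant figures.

Δv_total ≈ 1.11 km/s

r₁ = 2623 km = 2.623×10⁶ m.
r₂ = 7522 km = 7.522×10⁶ m.
Transfer ellipse a_t = (r₁ + r₂)/2 = 5.072×10⁶ m.
At r₁: circular v_c1 = √(μ/r₁) = 2898 m/s; transfer-periherm v_p = √[μ(2/r₁ − 1/a_t)] = 3529 m/s.
Δv₁ = v_p − v_c1 = 631.0 m/s.
At r₂: circular v_c2 = √(μ/r₂) = 1711 m/s; transfer-apoherm v_a = √[μ(2/r₂ − 1/a_t)] = 1231 m/s.
Δv₂ = v_c2 − v_a = 480.7 m/s.
Total Δv = Δv₁ + Δv₂ = 1112 m/s = 1.112 km/s.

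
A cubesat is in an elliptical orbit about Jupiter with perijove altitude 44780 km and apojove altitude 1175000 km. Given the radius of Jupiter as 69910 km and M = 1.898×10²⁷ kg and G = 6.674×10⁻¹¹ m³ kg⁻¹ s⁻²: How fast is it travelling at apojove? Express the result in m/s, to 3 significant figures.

v ≈ 4140 m/s

μ = GM = 6.674×10⁻¹¹ × 1.898×10²⁷ = 1.267×10¹⁷ m³/s².
r_p = 69910 + 44780 = 114690 km = 1.1469×10⁸ m.
r_a = 69910 + 1175000 = 1244900 km = 1.2449×10⁹ m.
Semi-major axis a = (r_p + r_a)/2 = 6.7980×10⁵ km = 6.798×10⁸ m.
Vis-viva: v² = μ(2/r − 1/a) = 1.267×10¹⁷ × (1.607×10⁻⁹ − 1.471×10⁻⁹) = 1.717×10⁷ m²/s².
v = 4143 m/s.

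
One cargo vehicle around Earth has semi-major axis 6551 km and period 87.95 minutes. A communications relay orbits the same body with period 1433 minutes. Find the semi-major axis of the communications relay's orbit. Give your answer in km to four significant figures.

a₂ ≈ 42100 km

Kepler's third law: a³ ∝ T², so a₂ = a₁ (T₂/T₁)^(2/3).
T₂/T₁ = 16.29, (T₂/T₁)^(2/3) = 6.427.
a₂ = 6551 × 6.427 = 42100 km.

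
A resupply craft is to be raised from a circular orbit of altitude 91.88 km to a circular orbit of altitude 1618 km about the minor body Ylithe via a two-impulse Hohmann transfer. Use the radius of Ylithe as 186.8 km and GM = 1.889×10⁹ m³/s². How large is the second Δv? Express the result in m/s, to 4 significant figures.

Δv ≈ 15.62 m/s

r₁ = 186.8 + 91.88 = 278.68 km = 2.7868×10⁵ m.
r₂ = 186.8 + 1618 = 1804.8 km = 1.8048×10⁶ m.
Transfer ellipse a_t = (r₁ + r₂)/2 = 1.042×10⁶ m.
At r₁: circular v_c1 = √(μ/r₁) = 82.33 m/s; transfer-periapsis v_p = √[μ(2/r₁ − 1/a_t)] = 108.4 m/s.
At r₂: circular v_c2 = √(μ/r₂) = 32.35 m/s; transfer-apoapsis v_a = √[μ(2/r₂ − 1/a_t)] = 16.73 m/s.
Δv₂ = v_c2 − v_a = 15.62 m/s.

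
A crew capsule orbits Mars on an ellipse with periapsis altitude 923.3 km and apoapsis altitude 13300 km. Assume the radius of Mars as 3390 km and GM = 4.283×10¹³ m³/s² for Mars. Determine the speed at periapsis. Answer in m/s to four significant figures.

v ≈ 3973 m/s

r_p = 3390 + 923.3 = 4313.3 km = 4.3133×10⁶ m.
r_a = 3390 + 13300 = 16690 km = 1.6690×10⁷ m.
Semi-major axis a = (r_p + r_a)/2 = 10502 km = 1.050×10⁷ m.
Vis-viva: v² = μ(2/r − 1/a) = 4.283×10¹³ × (4.637×10⁻⁷ − 9.522×10⁻⁸) = 1.578×10⁷ m²/s².
v = 3973 m/s.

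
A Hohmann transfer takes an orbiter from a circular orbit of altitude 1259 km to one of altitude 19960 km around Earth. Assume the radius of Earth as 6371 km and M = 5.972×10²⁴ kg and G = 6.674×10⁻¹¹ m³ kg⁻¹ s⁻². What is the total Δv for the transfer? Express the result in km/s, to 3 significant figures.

Δv_total ≈ 3.06 km/s

μ = GM = 6.674×10⁻¹¹ × 5.972×10²⁴ = 3.986×10¹⁴ m³/s².
r₁ = 6371 + 1259 = 7630.0 km = 7.6300×10⁶ m.
r₂ = 6371 + 19960 = 26331 km = 2.6331×10⁷ m.
Transfer ellipse a_t = (r₁ + r₂)/2 = 1.698×10⁷ m.
At r₁: circular v_c1 = √(μ/r₁) = 7228 m/s; transfer-perigee v_p = √[μ(2/r₁ − 1/a_t)] = 9000 m/s.
Δv₁ = v_p − v_c1 = 1773 m/s.
At r₂: circular v_c2 = √(μ/r₂) = 3891 m/s; transfer-apogee v_a = √[μ(2/r₂ − 1/a_t)] = 2608 m/s.
Δv₂ = v_c2 − v_a = 1283 m/s.
Total Δv = Δv₁ + Δv₂ = 3055 m/s = 3.055 km/s.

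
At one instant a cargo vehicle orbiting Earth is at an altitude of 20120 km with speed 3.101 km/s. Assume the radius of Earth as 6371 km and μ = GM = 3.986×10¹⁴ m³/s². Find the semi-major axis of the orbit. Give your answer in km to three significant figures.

a ≈ 19500 km

r = 6371 + 20120 = 26491 km = 2.649×10⁷ m.
Vis-viva rearranged: 1/a = 2/r − v²/μ = 7.550×10⁻⁸ − 2.412×10⁻⁸ = 5.137×10⁻⁸ m⁻¹.
a = 1.947×10⁷ m = 19466 km.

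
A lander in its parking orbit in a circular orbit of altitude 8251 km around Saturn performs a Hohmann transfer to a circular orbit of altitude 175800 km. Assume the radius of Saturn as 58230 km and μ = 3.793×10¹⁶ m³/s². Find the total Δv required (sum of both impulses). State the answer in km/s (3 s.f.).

r₁ = 58230 + 8251 = 66481 km = 6.6481×10⁷ m.
r₂ = 58230 + 175800 = 234030 km = 2.3403×10⁸ m.
Transfer ellipse a_t = (r₁ + r₂)/2 = 1.503×10⁸ m.
At r₁: circular v_c1 = √(μ/r₁) = 23890 m/s; transfer-perikrone v_p = √[μ(2/r₁ − 1/a_t)] = 29810 m/s.
Δv₁ = v_p − v_c1 = 5924 m/s.
At r₂: circular v_c2 = √(μ/r₂) = 12730 m/s; transfer-apokrone v_a = √[μ(2/r₂ − 1/a_t)] = 8468 m/s.
Δv₂ = v_c2 − v_a = 4263 m/s.
Total Δv = Δv₁ + Δv₂ = 10190 m/s = 10.19 km/s.

Δv_total ≈ 10.2 km/s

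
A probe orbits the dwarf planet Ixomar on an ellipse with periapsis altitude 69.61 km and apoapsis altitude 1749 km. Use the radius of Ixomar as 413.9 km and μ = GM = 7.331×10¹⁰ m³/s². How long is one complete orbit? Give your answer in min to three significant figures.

r_p = 413.9 + 69.61 = 483.51 km = 4.8351×10⁵ m.
r_a = 413.9 + 1749 = 2162.9 km = 2.1629×10⁶ m.
Semi-major axis a = (r_p + r_a)/2 = (483.51 + 2162.9)/2 = 1323.2 km = 1.323×10⁶ m.
By Kepler's third law T = 2π√(a³/μ) = 2π × 5.622×10³ = 3.532×10⁴ s.
= 588.7 min.

T ≈ 589 min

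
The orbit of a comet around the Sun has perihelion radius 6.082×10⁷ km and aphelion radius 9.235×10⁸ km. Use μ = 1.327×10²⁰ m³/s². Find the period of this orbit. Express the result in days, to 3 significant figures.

T ≈ 2180 days

Semi-major axis a = (r_p + r_a)/2 = (6.0820×10⁷ + 9.2350×10⁸)/2 = 4.9216×10⁸ km = 4.922×10¹¹ m.
By Kepler's third law T = 2π√(a³/μ) = 2π × 2.997×10⁷ = 1.883×10⁸ s.
= 2180 days.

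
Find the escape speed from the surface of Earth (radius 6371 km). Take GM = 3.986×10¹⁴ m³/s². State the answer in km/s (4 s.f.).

r = R = 6.371×10⁶ m.
Escape speed v_esc = √(2μ/r) = √(2 × 3.986×10¹⁴ / 6.371×10⁶) = √(1.251×10⁸) = 11190 m/s.
= 11.19 km/s.

v_esc ≈ 11.19 km/s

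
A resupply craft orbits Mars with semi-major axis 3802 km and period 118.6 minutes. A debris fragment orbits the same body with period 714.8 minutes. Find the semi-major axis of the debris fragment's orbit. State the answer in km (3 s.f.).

a₂ ≈ 12600 km

Kepler's third law: a³ ∝ T², so a₂ = a₁ (T₂/T₁)^(2/3).
T₂/T₁ = 6.027, (T₂/T₁)^(2/3) = 3.312.
a₂ = 3802 × 3.312 = 12590 km.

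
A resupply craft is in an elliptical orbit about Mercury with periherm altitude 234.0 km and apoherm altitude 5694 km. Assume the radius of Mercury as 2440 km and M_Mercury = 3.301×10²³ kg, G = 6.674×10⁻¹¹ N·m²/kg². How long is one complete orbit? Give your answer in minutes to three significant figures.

μ = GM = 6.674×10⁻¹¹ × 3.301×10²³ = 2.203×10¹³ m³/s².
r_p = 2440 + 234.0 = 2674.0 km = 2.6740×10⁶ m.
r_a = 2440 + 5694 = 8134.0 km = 8.1340×10⁶ m.
Semi-major axis a = (r_p + r_a)/2 = (2674.0 + 8134.0)/2 = 5404.0 km = 5.404×10⁶ m.
By Kepler's third law T = 2π√(a³/μ) = 2π × 2.676×10³ = 1.682×10⁴ s.
= 280.3 minutes.

T ≈ 280 minutes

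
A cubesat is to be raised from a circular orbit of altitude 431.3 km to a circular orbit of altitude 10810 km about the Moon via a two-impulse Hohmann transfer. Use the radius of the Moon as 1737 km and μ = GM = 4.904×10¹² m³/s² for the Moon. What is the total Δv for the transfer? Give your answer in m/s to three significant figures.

r₁ = 1737 + 431.3 = 2168.3 km = 2.1683×10⁶ m.
r₂ = 1737 + 10810 = 12547 km = 1.2547×10⁷ m.
Transfer ellipse a_t = (r₁ + r₂)/2 = 7.358×10⁶ m.
At r₁: circular v_c1 = √(μ/r₁) = 1504 m/s; transfer-perilune v_p = √[μ(2/r₁ − 1/a_t)] = 1964 m/s.
Δv₁ = v_p − v_c1 = 460.0 m/s.
At r₂: circular v_c2 = √(μ/r₂) = 625.2 m/s; transfer-apolune v_a = √[μ(2/r₂ − 1/a_t)] = 339.4 m/s.
Δv₂ = v_c2 − v_a = 285.8 m/s.
Total Δv = Δv₁ + Δv₂ = 745.8 m/s.

Δv_total ≈ 746 m/s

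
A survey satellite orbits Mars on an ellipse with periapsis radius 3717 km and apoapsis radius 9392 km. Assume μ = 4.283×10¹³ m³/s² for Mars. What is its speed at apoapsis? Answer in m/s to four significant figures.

v ≈ 1608 m/s

Semi-major axis a = (r_p + r_a)/2 = 6554.5 km = 6.554×10⁶ m.
Vis-viva: v² = μ(2/r − 1/a) = 4.283×10¹³ × (2.129×10⁻⁷ − 1.526×10⁻⁷) = 2.586×10⁶ m²/s².
v = 1608 m/s.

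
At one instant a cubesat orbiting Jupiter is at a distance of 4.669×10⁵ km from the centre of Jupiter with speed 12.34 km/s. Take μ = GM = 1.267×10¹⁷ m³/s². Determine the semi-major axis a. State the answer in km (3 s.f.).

a ≈ 3.24×10⁵ km

r = 4.669×10⁸ m.
Vis-viva rearranged: 1/a = 2/r − v²/μ = 4.284×10⁻⁹ − 1.202×10⁻⁹ = 3.082×10⁻⁹ m⁻¹.
a = 3.245×10⁸ m = 3.2449×10⁵ km.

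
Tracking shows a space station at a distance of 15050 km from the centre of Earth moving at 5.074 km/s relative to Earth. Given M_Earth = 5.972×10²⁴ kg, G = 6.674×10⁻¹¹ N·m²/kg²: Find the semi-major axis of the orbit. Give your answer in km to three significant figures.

a ≈ 14600 km

μ = GM = 6.674×10⁻¹¹ × 5.972×10²⁴ = 3.986×10¹⁴ m³/s².
r = 1.505×10⁷ m.
Vis-viva rearranged: 1/a = 2/r − v²/μ = 1.329×10⁻⁷ − 6.459×10⁻⁸ = 6.830×10⁻⁸ m⁻¹.
a = 1.464×10⁷ m = 14642 km.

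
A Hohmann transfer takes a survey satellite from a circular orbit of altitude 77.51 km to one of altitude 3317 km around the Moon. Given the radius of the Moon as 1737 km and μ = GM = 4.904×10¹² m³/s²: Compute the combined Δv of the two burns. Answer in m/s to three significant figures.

r₁ = 1737 + 77.51 = 1814.5 km = 1.8145×10⁶ m.
r₂ = 1737 + 3317 = 5054.0 km = 5.0540×10⁶ m.
Transfer ellipse a_t = (r₁ + r₂)/2 = 3.434×10⁶ m.
At r₁: circular v_c1 = √(μ/r₁) = 1644 m/s; transfer-perilune v_p = √[μ(2/r₁ − 1/a_t)] = 1994 m/s.
Δv₁ = v_p − v_c1 = 350.4 m/s.
At r₂: circular v_c2 = √(μ/r₂) = 985.0 m/s; transfer-apolune v_a = √[μ(2/r₂ − 1/a_t)] = 716.0 m/s.
Δv₂ = v_c2 − v_a = 269.0 m/s.
Total Δv = Δv₁ + Δv₂ = 619.4 m/s.

Δv_total ≈ 619 m/s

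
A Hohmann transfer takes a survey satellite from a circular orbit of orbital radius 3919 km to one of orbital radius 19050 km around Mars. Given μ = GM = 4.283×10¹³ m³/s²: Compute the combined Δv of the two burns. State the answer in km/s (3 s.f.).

Δv_total ≈ 1.58 km/s

r₁ = 3919 km = 3.919×10⁶ m.
r₂ = 19050 km = 1.905×10⁷ m.
Transfer ellipse a_t = (r₁ + r₂)/2 = 1.148×10⁷ m.
At r₁: circular v_c1 = √(μ/r₁) = 3306 m/s; transfer-periapsis v_p = √[μ(2/r₁ − 1/a_t)] = 4258 m/s.
Δv₁ = v_p − v_c1 = 951.9 m/s.
At r₂: circular v_c2 = √(μ/r₂) = 1499 m/s; transfer-apoapsis v_a = √[μ(2/r₂ − 1/a_t)] = 875.9 m/s.
Δv₂ = v_c2 − v_a = 623.5 m/s.
Total Δv = Δv₁ + Δv₂ = 1575 m/s = 1.575 km/s.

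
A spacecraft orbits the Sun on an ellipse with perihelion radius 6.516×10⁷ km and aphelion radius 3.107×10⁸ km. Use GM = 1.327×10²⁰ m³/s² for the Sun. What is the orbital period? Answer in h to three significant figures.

T ≈ 12300 h

Semi-major axis a = (r_p + r_a)/2 = (6.5160×10⁷ + 3.1070×10⁸)/2 = 1.8793×10⁸ km = 1.879×10¹¹ m.
By Kepler's third law T = 2π√(a³/μ) = 2π × 7.072×10⁶ = 4.444×10⁷ s.
= 12340 h.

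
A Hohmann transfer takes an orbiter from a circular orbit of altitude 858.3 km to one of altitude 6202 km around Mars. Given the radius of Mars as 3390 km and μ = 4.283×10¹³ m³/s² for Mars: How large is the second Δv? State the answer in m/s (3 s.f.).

r₁ = 3390 + 858.3 = 4248.3 km = 4.2483×10⁶ m.
r₂ = 3390 + 6202 = 9592.0 km = 9.5920×10⁶ m.
Transfer ellipse a_t = (r₁ + r₂)/2 = 6.920×10⁶ m.
At r₁: circular v_c1 = √(μ/r₁) = 3175 m/s; transfer-periapsis v_p = √[μ(2/r₁ − 1/a_t)] = 3738 m/s.
At r₂: circular v_c2 = √(μ/r₂) = 2113 m/s; transfer-apoapsis v_a = √[μ(2/r₂ − 1/a_t)] = 1656 m/s.
Δv₂ = v_c2 − v_a = 457.4 m/s.

Δv ≈ 457 m/s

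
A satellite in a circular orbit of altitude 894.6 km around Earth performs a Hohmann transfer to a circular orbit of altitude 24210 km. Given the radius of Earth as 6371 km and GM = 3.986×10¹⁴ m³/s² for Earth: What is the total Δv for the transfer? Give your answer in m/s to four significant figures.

r₁ = 6371 + 894.6 = 7265.6 km = 7.2656×10⁶ m.
r₂ = 6371 + 24210 = 30581 km = 3.0581×10⁷ m.
Transfer ellipse a_t = (r₁ + r₂)/2 = 1.892×10⁷ m.
At r₁: circular v_c1 = √(μ/r₁) = 7407 m/s; transfer-perigee v_p = √[μ(2/r₁ − 1/a_t)] = 9416 m/s.
Δv₁ = v_p − v_c1 = 2009 m/s.
At r₂: circular v_c2 = √(μ/r₂) = 3610 m/s; transfer-apogee v_a = √[μ(2/r₂ − 1/a_t)] = 2237 m/s.
Δv₂ = v_c2 − v_a = 1373 m/s.
Total Δv = Δv₁ + Δv₂ = 3382 m/s.

Δv_total ≈ 3382 m/s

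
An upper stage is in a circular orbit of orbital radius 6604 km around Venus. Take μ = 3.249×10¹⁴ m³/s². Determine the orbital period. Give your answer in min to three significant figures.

T ≈ 98.6 min

r = 6604 km = 6.604×10⁶ m.
Kepler's third law: T = 2π√(r³/μ) = 2π√((6.604×10⁶)³ / 3.249×10¹⁴).
r³/μ = 8.865×10⁵ s², so T = 2π × 9.415×10² = 5.916×10³ s.
Converting: 5.916×10³ s ÷ 60.00 = 98.60 min.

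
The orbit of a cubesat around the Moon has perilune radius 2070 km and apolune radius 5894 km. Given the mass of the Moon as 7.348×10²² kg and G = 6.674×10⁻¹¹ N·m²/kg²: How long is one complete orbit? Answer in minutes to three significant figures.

μ = GM = 6.674×10⁻¹¹ × 7.348×10²² = 4.904×10¹² m³/s².
Semi-major axis a = (r_p + r_a)/2 = (2070.0 + 5894.0)/2 = 3982.0 km = 3.982×10⁶ m.
By Kepler's third law T = 2π√(a³/μ) = 2π × 3.588×10³ = 2.255×10⁴ s.
= 375.8 minutes.

T ≈ 376 minutes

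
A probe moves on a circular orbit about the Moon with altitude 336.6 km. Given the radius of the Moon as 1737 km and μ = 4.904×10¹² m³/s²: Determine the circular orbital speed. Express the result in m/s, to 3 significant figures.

r = 1737 + 336.6 = 2073.6 km = 2.0736×10⁶ m.
For a circular orbit v = √(μ/r) = √(4.904×10¹² / 2.074×10⁶) = √(2.365×10⁶) = 1538 m/s.

v ≈ 1540 m/s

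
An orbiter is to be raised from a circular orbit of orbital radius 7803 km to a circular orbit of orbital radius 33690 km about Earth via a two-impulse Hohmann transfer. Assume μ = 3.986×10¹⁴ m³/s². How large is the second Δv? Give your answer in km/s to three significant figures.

Δv ≈ 1.33 km/s

r₁ = 7803 km = 7.803×10⁶ m.
r₂ = 33690 km = 3.369×10⁷ m.
Transfer ellipse a_t = (r₁ + r₂)/2 = 2.075×10⁷ m.
At r₁: circular v_c1 = √(μ/r₁) = 7147 m/s; transfer-perigee v_p = √[μ(2/r₁ − 1/a_t)] = 9108 m/s.
At r₂: circular v_c2 = √(μ/r₂) = 3440 m/s; transfer-apogee v_a = √[μ(2/r₂ − 1/a_t)] = 2109 m/s.
Δv₂ = v_c2 − v_a = 1330 m/s.
= 1.330 km/s.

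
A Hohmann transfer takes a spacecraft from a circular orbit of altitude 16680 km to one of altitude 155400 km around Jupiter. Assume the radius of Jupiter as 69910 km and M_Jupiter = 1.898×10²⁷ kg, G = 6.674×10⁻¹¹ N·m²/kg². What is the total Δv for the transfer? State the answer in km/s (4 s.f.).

μ = GM = 6.674×10⁻¹¹ × 1.898×10²⁷ = 1.267×10¹⁷ m³/s².
r₁ = 69910 + 16680 = 86590 km = 8.6590×10⁷ m.
r₂ = 69910 + 155400 = 225310 km = 2.2531×10⁸ m.
Transfer ellipse a_t = (r₁ + r₂)/2 = 1.560×10⁸ m.
At r₁: circular v_c1 = √(μ/r₁) = 38250 m/s; transfer-perijove v_p = √[μ(2/r₁ − 1/a_t)] = 45970 m/s.
Δv₁ = v_p − v_c1 = 7725 m/s.
At r₂: circular v_c2 = √(μ/r₂) = 23710 m/s; transfer-apojove v_a = √[μ(2/r₂ − 1/a_t)] = 17670 m/s.
Δv₂ = v_c2 − v_a = 6043 m/s.
Total Δv = Δv₁ + Δv₂ = 13770 m/s = 13.77 km/s.

Δv_total ≈ 13.77 km/s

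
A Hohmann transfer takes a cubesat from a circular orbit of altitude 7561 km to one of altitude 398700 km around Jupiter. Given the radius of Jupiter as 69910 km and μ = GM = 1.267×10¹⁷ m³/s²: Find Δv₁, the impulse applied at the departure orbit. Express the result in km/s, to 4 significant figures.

Δv ≈ 12.54 km/s

r₁ = 69910 + 7561 = 77471 km = 7.7471×10⁷ m.
r₂ = 69910 + 398700 = 468610 km = 4.6861×10⁸ m.
Transfer ellipse a_t = (r₁ + r₂)/2 = 2.730×10⁸ m.
At r₁: circular v_c1 = √(μ/r₁) = 40440 m/s; transfer-perijove v_p = √[μ(2/r₁ − 1/a_t)] = 52980 m/s.
Δv₁ = v_p − v_c1 = 12540 m/s.
= 12.54 km/s.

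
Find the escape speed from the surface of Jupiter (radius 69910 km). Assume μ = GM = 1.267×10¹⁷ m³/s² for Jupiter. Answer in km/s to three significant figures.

v_esc ≈ 60.2 km/s

r = R = 6.991×10⁷ m.
Escape speed v_esc = √(2μ/r) = √(2 × 1.267×10¹⁷ / 6.991×10⁷) = √(3.625×10⁹) = 60210 m/s.
= 60.21 km/s.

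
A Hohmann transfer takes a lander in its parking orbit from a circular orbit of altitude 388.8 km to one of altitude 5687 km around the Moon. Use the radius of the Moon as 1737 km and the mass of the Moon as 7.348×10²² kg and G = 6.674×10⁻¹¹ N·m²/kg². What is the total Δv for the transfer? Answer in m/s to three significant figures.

Δv_total ≈ 645 m/s

μ = GM = 6.674×10⁻¹¹ × 7.348×10²² = 4.904×10¹² m³/s².
r₁ = 1737 + 388.8 = 2125.8 km = 2.1258×10⁶ m.
r₂ = 1737 + 5687 = 7424.0 km = 7.4240×10⁶ m.
Transfer ellipse a_t = (r₁ + r₂)/2 = 4.775×10⁶ m.
At r₁: circular v_c1 = √(μ/r₁) = 1519 m/s; transfer-perilune v_p = √[μ(2/r₁ − 1/a_t)] = 1894 m/s.
Δv₁ = v_p − v_c1 = 375.0 m/s.
At r₂: circular v_c2 = √(μ/r₂) = 812.8 m/s; transfer-apolune v_a = √[μ(2/r₂ − 1/a_t)] = 542.3 m/s.
Δv₂ = v_c2 − v_a = 270.5 m/s.
Total Δv = Δv₁ + Δv₂ = 645.5 m/s.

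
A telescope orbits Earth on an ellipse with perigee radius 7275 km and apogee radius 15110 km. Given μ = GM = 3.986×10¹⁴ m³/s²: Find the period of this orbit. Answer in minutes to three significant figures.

T ≈ 196 minutes

Semi-major axis a = (r_p + r_a)/2 = (7275.0 + 15110)/2 = 11192 km = 1.119×10⁷ m.
By Kepler's third law T = 2π√(a³/μ) = 2π × 1.876×10³ = 1.178×10⁴ s.
= 196.4 minutes.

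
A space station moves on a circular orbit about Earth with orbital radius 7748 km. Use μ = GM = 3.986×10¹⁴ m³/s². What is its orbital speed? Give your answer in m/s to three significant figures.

r = 7748 km = 7.748×10⁶ m.
For a circular orbit v = √(μ/r) = √(3.986×10¹⁴ / 7.748×10⁶) = √(5.145×10⁷) = 7173 m/s.

v ≈ 7170 m/s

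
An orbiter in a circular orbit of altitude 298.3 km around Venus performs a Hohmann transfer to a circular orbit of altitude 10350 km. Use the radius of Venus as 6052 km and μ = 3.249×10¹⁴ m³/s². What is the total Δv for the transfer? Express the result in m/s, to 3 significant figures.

r₁ = 6052 + 298.3 = 6350.3 km = 6.3503×10⁶ m.
r₂ = 6052 + 10350 = 16402 km = 1.6402×10⁷ m.
Transfer ellipse a_t = (r₁ + r₂)/2 = 1.138×10⁷ m.
At r₁: circular v_c1 = √(μ/r₁) = 7153 m/s; transfer-periapsis v_p = √[μ(2/r₁ − 1/a_t)] = 8589 m/s.
Δv₁ = v_p − v_c1 = 1436 m/s.
At r₂: circular v_c2 = √(μ/r₂) = 4451 m/s; transfer-apoapsis v_a = √[μ(2/r₂ − 1/a_t)] = 3325 m/s.
Δv₂ = v_c2 − v_a = 1125 m/s.
Total Δv = Δv₁ + Δv₂ = 2561 m/s.

Δv_total ≈ 2560 m/s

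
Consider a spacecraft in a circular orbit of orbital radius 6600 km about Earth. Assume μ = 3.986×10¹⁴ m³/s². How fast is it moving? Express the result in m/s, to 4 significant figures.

r = 6600 km = 6.600×10⁶ m.
For a circular orbit v = √(μ/r) = √(3.986×10¹⁴ / 6.600×10⁶) = √(6.039×10⁷) = 7771 m/s.

v ≈ 7771 m/s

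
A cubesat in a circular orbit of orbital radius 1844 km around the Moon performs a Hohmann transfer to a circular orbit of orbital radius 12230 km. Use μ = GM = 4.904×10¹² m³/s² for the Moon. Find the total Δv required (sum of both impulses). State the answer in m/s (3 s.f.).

r₁ = 1844 km = 1.844×10⁶ m.
r₂ = 12230 km = 1.223×10⁷ m.
Transfer ellipse a_t = (r₁ + r₂)/2 = 7.037×10⁶ m.
At r₁: circular v_c1 = √(μ/r₁) = 1631 m/s; transfer-perilune v_p = √[μ(2/r₁ − 1/a_t)] = 2150 m/s.
Δv₁ = v_p − v_c1 = 519.1 m/s.
At r₂: circular v_c2 = √(μ/r₂) = 633.2 m/s; transfer-apolune v_a = √[μ(2/r₂ − 1/a_t)] = 324.2 m/s.
Δv₂ = v_c2 − v_a = 309.1 m/s.
Total Δv = Δv₁ + Δv₂ = 828.2 m/s.

Δv_total ≈ 828 m/s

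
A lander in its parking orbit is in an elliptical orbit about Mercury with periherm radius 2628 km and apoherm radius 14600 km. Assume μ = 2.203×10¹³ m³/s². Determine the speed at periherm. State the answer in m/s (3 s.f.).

Semi-major axis a = (r_p + r_a)/2 = 8614.0 km = 8.614×10⁶ m.
Vis-viva: v² = μ(2/r − 1/a) = 2.203×10¹³ × (7.610×10⁻⁷ − 1.161×10⁻⁷) = 1.421×10⁷ m²/s².
v = 3769 m/s.

v ≈ 3770 m/s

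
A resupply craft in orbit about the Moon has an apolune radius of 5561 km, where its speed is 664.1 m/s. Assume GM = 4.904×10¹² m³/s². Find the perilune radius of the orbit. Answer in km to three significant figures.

r_a = 5.561×10⁶ m.
Specific energy ε = v²/2 − μ/r = -6.613×10⁵ J/kg, so a = −μ/(2ε) = 3.708×10⁶ m.
The apsides satisfy r_p + r_a = 2a, so the perilune radius is 2a − r_a = 1.854×10⁶ m = 1854.2 km.

perilune radius ≈ 1850 km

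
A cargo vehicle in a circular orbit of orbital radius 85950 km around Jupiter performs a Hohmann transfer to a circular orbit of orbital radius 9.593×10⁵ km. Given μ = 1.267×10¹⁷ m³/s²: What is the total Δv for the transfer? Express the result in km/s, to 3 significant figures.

r₁ = 85950 km = 8.595×10⁷ m.
r₂ = 9.593×10⁵ km = 9.593×10⁸ m.
Transfer ellipse a_t = (r₁ + r₂)/2 = 5.226×10⁸ m.
At r₁: circular v_c1 = √(μ/r₁) = 38390 m/s; transfer-perijove v_p = √[μ(2/r₁ − 1/a_t)] = 52020 m/s.
Δv₁ = v_p − v_c1 = 13620 m/s.
At r₂: circular v_c2 = √(μ/r₂) = 11490 m/s; transfer-apojove v_a = √[μ(2/r₂ − 1/a_t)] = 4661 m/s.
Δv₂ = v_c2 − v_a = 6832 m/s.
Total Δv = Δv₁ + Δv₂ = 20450 m/s = 20.45 km/s.

Δv_total ≈ 20.5 km/s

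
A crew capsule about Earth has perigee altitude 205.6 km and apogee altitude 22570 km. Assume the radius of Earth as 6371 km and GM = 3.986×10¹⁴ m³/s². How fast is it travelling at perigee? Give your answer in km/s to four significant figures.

v ≈ 9.938 km/s

r_p = 6371 + 205.6 = 6576.6 km = 6.5766×10⁶ m.
r_a = 6371 + 22570 = 28941 km = 2.8941×10⁷ m.
Semi-major axis a = (r_p + r_a)/2 = 17759 km = 1.776×10⁷ m.
Vis-viva: v² = μ(2/r − 1/a) = 3.986×10¹⁴ × (3.041×10⁻⁷ − 5.631×10⁻⁸) = 9.877×10⁷ m²/s².
v = 9938 m/s = 9.938 km/s.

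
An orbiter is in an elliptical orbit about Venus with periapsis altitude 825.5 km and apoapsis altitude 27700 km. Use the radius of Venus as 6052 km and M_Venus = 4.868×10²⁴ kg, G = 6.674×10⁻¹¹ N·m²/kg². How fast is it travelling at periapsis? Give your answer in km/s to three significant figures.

μ = GM = 6.674×10⁻¹¹ × 4.868×10²⁴ = 3.249×10¹⁴ m³/s².
r_p = 6052 + 825.5 = 6877.5 km = 6.8775×10⁶ m.
r_a = 6052 + 27700 = 33752 km = 3.3752×10⁷ m.
Semi-major axis a = (r_p + r_a)/2 = 20315 km = 2.031×10⁷ m.
Vis-viva: v² = μ(2/r − 1/a) = 3.249×10¹⁴ × (2.908×10⁻⁷ − 4.923×10⁻⁸) = 7.849×10⁷ m²/s².
v = 8859 m/s = 8.859 km/s.

v ≈ 8.86 km/s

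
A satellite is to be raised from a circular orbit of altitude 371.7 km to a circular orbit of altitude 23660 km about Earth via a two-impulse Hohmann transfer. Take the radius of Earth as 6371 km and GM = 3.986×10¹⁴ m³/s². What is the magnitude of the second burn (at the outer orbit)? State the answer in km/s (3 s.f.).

r₁ = 6371 + 371.7 = 6742.7 km = 6.7427×10⁶ m.
r₂ = 6371 + 23660 = 30031 km = 3.0031×10⁷ m.
Transfer ellipse a_t = (r₁ + r₂)/2 = 1.839×10⁷ m.
At r₁: circular v_c1 = √(μ/r₁) = 7689 m/s; transfer-perigee v_p = √[μ(2/r₁ − 1/a_t)] = 9826 m/s.
At r₂: circular v_c2 = √(μ/r₂) = 3643 m/s; transfer-apogee v_a = √[μ(2/r₂ − 1/a_t)] = 2206 m/s.
Δv₂ = v_c2 − v_a = 1437 m/s.
= 1.437 km/s.

Δv ≈ 1.44 km/s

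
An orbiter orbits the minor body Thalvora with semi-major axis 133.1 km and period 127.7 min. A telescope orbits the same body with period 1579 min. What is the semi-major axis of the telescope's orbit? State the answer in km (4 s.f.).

a₂ ≈ 711.7 km

Kepler's third law: a³ ∝ T², so a₂ = a₁ (T₂/T₁)^(2/3).
T₂/T₁ = 12.36, (T₂/T₁)^(2/3) = 5.347.
a₂ = 133.1 × 5.347 = 711.7 km.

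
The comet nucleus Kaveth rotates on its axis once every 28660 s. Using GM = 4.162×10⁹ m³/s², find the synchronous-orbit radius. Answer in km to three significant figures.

A synchronous orbit has period T, so by Kepler's third law a = (μT²/4π²)^(1/3).
μT²/4π² = 4.162×10⁹ × (2.866×10⁴)² / 39.48 = 8.660×10¹⁶ m³.
a = 4.424×10⁵ m = 442.42 km.

r_sync ≈ 442 km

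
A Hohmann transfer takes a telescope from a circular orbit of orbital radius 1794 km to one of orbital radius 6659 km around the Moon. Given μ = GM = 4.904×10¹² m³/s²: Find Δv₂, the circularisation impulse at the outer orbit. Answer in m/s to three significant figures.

r₁ = 1794 km = 1.794×10⁶ m.
r₂ = 6659 km = 6.659×10⁶ m.
Transfer ellipse a_t = (r₁ + r₂)/2 = 4.226×10⁶ m.
At r₁: circular v_c1 = √(μ/r₁) = 1653 m/s; transfer-perilune v_p = √[μ(2/r₁ − 1/a_t)] = 2075 m/s.
At r₂: circular v_c2 = √(μ/r₂) = 858.2 m/s; transfer-apolune v_a = √[μ(2/r₂ − 1/a_t)] = 559.1 m/s.
Δv₂ = v_c2 − v_a = 299.1 m/s.

Δv ≈ 299 m/s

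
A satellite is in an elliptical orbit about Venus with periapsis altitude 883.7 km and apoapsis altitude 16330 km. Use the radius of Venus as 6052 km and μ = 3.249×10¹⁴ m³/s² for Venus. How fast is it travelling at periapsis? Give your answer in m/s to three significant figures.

v ≈ 8460 m/s

r_p = 6052 + 883.7 = 6935.7 km = 6.9357×10⁶ m.
r_a = 6052 + 16330 = 22382 km = 2.2382×10⁷ m.
Semi-major axis a = (r_p + r_a)/2 = 14659 km = 1.466×10⁷ m.
Vis-viva: v² = μ(2/r − 1/a) = 3.249×10¹⁴ × (2.884×10⁻⁷ − 6.822×10⁻⁸) = 7.153×10⁷ m²/s².
v = 8457 m/s.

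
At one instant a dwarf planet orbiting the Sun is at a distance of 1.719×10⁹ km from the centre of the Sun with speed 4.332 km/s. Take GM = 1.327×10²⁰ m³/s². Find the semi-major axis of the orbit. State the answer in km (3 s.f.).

a ≈ 9.78×10⁸ km

r = 1.719×10¹² m.
Specific orbital energy ε = v²/2 − μ/r = (4332)²/2 − 1.327×10²⁰/1.719×10¹² = -6.781×10⁷ J/kg.
Since ε = −μ/(2a), a = −μ/(2ε) = 9.784×10¹¹ m = 9.7843×10⁸ km.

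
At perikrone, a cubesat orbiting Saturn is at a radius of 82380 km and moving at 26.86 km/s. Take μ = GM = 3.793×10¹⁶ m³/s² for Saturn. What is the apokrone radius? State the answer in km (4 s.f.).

r_p = 8.238×10⁷ m.
Specific energy ε = v²/2 − μ/r = -9.970×10⁷ J/kg, so a = −μ/(2ε) = 1.902×10⁸ m.
The apsides satisfy r_p + r_a = 2a, so the apokrone radius is 2a − r_p = 2.981×10⁸ m = 2.9807×10⁵ km.

apokrone radius ≈ 2.981×10⁵ km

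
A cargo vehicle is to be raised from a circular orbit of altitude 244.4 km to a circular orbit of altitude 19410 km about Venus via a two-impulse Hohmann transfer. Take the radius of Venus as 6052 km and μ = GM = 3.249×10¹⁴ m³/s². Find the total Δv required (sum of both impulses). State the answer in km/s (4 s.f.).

r₁ = 6052 + 244.4 = 6296.4 km = 6.2964×10⁶ m.
r₂ = 6052 + 19410 = 25462 km = 2.5462×10⁷ m.
Transfer ellipse a_t = (r₁ + r₂)/2 = 1.588×10⁷ m.
At r₁: circular v_c1 = √(μ/r₁) = 7183 m/s; transfer-periapsis v_p = √[μ(2/r₁ − 1/a_t)] = 9096 m/s.
Δv₁ = v_p − v_c1 = 1913 m/s.
At r₂: circular v_c2 = √(μ/r₂) = 3572 m/s; transfer-apoapsis v_a = √[μ(2/r₂ − 1/a_t)] = 2249 m/s.
Δv₂ = v_c2 − v_a = 1323 m/s.
Total Δv = Δv₁ + Δv₂ = 3236 m/s = 3.236 km/s.

Δv_total ≈ 3.236 km/s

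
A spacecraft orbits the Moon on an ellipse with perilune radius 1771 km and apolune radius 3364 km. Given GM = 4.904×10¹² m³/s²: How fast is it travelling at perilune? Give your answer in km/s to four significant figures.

v ≈ 1.905 km/s

Semi-major axis a = (r_p + r_a)/2 = 2567.5 km = 2.568×10⁶ m.
Vis-viva: v² = μ(2/r − 1/a) = 4.904×10¹² × (1.129×10⁻⁶ − 3.895×10⁻⁷) = 3.628×10⁶ m²/s².
v = 1905 m/s = 1.905 km/s.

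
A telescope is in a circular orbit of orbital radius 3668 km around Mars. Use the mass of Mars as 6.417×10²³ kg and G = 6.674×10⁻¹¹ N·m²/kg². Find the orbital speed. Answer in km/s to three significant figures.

μ = GM = 6.674×10⁻¹¹ × 6.417×10²³ = 4.283×10¹³ m³/s².
r = 3668 km = 3.668×10⁶ m.
For a circular orbit v = √(μ/r) = √(4.283×10¹³ / 3.668×10⁶) = √(1.168×10⁷) = 3417 m/s.
That is 3.417 km/s.

v ≈ 3.42 km/s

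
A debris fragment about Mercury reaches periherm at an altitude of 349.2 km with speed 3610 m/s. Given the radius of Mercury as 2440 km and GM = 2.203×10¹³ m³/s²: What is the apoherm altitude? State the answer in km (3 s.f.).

r_p = 2440 + 349.2 = 2789.2 km = 2.789×10⁶ m.
Specific energy ε = v²/2 − μ/r = -1.382×10⁶ J/kg, so a = −μ/(2ε) = 7.969×10⁶ m.
The apsides satisfy r_p + r_a = 2a, so the apoherm radius is 2a − r_p = 1.315×10⁷ m = 13148 km.
Apoherm altitude = 13148 − 2440 = 10708 km.

apoherm altitude ≈ 10700 km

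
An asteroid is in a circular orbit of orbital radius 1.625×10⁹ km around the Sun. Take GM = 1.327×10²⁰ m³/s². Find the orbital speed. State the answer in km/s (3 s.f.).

v ≈ 9.04 km/s

r = 1.625×10⁹ km = 1.625×10¹² m.
For a circular orbit v = √(μ/r) = √(1.327×10²⁰ / 1.625×10¹²) = √(8.166×10⁷) = 9037 m/s.
That is 9.037 km/s.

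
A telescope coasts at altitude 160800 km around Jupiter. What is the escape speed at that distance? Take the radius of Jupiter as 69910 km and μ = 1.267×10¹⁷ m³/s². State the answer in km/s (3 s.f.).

v_esc ≈ 33.1 km/s

r = 69910 + 160800 = 230710 km = 2.3071×10⁸ m.
Escape speed v_esc = √(2μ/r) = √(2 × 1.267×10¹⁷ / 2.307×10⁸) = √(1.098×10⁹) = 33140 m/s.
= 33.14 km/s.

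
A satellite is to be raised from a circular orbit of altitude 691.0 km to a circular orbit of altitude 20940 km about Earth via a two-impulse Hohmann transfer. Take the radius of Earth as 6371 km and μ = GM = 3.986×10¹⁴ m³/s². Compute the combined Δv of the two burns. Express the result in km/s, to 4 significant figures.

r₁ = 6371 + 691.0 = 7062.0 km = 7.0620×10⁶ m.
r₂ = 6371 + 20940 = 27311 km = 2.7311×10⁷ m.
Transfer ellipse a_t = (r₁ + r₂)/2 = 1.719×10⁷ m.
At r₁: circular v_c1 = √(μ/r₁) = 7513 m/s; transfer-perigee v_p = √[μ(2/r₁ − 1/a_t)] = 9471 m/s.
Δv₁ = v_p − v_c1 = 1958 m/s.
At r₂: circular v_c2 = √(μ/r₂) = 3820 m/s; transfer-apogee v_a = √[μ(2/r₂ − 1/a_t)] = 2449 m/s.
Δv₂ = v_c2 − v_a = 1371 m/s.
Total Δv = Δv₁ + Δv₂ = 3329 m/s = 3.329 km/s.

Δv_total ≈ 3.329 km/s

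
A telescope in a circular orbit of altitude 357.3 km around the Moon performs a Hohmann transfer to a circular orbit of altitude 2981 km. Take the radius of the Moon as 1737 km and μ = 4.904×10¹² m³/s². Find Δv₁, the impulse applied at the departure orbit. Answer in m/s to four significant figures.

Δv ≈ 270.7 m/s

r₁ = 1737 + 357.3 = 2094.3 km = 2.0943×10⁶ m.
r₂ = 1737 + 2981 = 4718.0 km = 4.7180×10⁶ m.
Transfer ellipse a_t = (r₁ + r₂)/2 = 3.406×10⁶ m.
At r₁: circular v_c1 = √(μ/r₁) = 1530 m/s; transfer-perilune v_p = √[μ(2/r₁ − 1/a_t)] = 1801 m/s.
Δv₁ = v_p − v_c1 = 270.7 m/s.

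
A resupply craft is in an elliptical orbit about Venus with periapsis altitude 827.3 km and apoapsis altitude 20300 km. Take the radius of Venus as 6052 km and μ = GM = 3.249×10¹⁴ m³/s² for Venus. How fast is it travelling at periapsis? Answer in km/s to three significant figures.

r_p = 6052 + 827.3 = 6879.3 km = 6.8793×10⁶ m.
r_a = 6052 + 20300 = 26352 km = 2.6352×10⁷ m.
Semi-major axis a = (r_p + r_a)/2 = 16616 km = 1.662×10⁷ m.
Vis-viva: v² = μ(2/r − 1/a) = 3.249×10¹⁴ × (2.907×10⁻⁷ − 6.018×10⁻⁸) = 7.490×10⁷ m²/s².
v = 8655 m/s = 8.655 km/s.

v ≈ 8.65 km/s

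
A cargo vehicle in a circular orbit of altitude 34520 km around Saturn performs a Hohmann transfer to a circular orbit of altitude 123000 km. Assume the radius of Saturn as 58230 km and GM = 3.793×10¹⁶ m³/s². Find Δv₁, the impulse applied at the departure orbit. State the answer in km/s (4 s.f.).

r₁ = 58230 + 34520 = 92750 km = 9.2750×10⁷ m.
r₂ = 58230 + 123000 = 181230 km = 1.8123×10⁸ m.
Transfer ellipse a_t = (r₁ + r₂)/2 = 1.370×10⁸ m.
At r₁: circular v_c1 = √(μ/r₁) = 20220 m/s; transfer-perikrone v_p = √[μ(2/r₁ − 1/a_t)] = 23260 m/s.
Δv₁ = v_p − v_c1 = 3037 m/s.
= 3.037 km/s.

Δv ≈ 3.037 km/s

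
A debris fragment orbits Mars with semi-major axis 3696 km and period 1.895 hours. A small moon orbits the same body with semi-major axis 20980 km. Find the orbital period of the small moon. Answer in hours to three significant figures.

T₂ ≈ 25.6 hours

Kepler's third law: T² ∝ a³, so T₂ = T₁ (a₂/a₁)^(3/2).
a₂/a₁ = 5.676, (a₂/a₁)^(3/2) = 13.52.
T₂ = 1.895 × 13.52 = 25.63 hours.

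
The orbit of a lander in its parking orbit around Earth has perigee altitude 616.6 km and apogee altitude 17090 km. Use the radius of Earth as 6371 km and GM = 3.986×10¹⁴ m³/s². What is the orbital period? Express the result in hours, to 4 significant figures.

r_p = 6371 + 616.6 = 6987.6 km = 6.9876×10⁶ m.
r_a = 6371 + 17090 = 23461 km = 2.3461×10⁷ m.
Semi-major axis a = (r_p + r_a)/2 = (6987.6 + 23461)/2 = 15224 km = 1.522×10⁷ m.
By Kepler's third law T = 2π√(a³/μ) = 2π × 2.975×10³ = 1.869×10⁴ s.
= 5.193 hours.

T ≈ 5.193 hours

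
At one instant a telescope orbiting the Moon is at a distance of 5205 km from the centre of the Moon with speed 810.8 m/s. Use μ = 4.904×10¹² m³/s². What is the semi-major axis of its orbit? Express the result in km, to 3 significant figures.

r = 5.205×10⁶ m.
Vis-viva rearranged: 1/a = 2/r − v²/μ = 3.842×10⁻⁷ − 1.341×10⁻⁷ = 2.502×10⁻⁷ m⁻¹.
a = 3.997×10⁶ m = 3996.9 km.

a ≈ 4000 km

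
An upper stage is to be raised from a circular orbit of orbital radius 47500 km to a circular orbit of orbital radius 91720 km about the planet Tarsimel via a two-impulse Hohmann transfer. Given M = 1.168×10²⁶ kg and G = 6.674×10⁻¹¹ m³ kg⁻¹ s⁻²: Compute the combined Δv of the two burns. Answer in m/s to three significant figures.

Δv_total ≈ 3500 m/s

μ = GM = 6.674×10⁻¹¹ × 1.168×10²⁶ = 7.795×10¹⁵ m³/s².
r₁ = 47500 km = 4.750×10⁷ m.
r₂ = 91720 km = 9.172×10⁷ m.
Transfer ellipse a_t = (r₁ + r₂)/2 = 6.961×10⁷ m.
At r₁: circular v_c1 = √(μ/r₁) = 12810 m/s; transfer-periapsis v_p = √[μ(2/r₁ − 1/a_t)] = 14700 m/s.
Δv₁ = v_p − v_c1 = 1894 m/s.
At r₂: circular v_c2 = √(μ/r₂) = 9219 m/s; transfer-apoapsis v_a = √[μ(2/r₂ − 1/a_t)] = 7615 m/s.
Δv₂ = v_c2 − v_a = 1604 m/s.
Total Δv = Δv₁ + Δv₂ = 3498 m/s.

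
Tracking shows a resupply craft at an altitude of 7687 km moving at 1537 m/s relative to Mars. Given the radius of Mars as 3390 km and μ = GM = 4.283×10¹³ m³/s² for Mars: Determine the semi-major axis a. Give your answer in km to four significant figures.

r = 3390 + 7687 = 11077 km = 1.108×10⁷ m.
Specific orbital energy ε = v²/2 − μ/r = (1537)²/2 − 4.283×10¹³/1.108×10⁷ = -2.685×10⁶ J/kg.
Since ε = −μ/(2a), a = −μ/(2ε) = 7.975×10⁶ m = 7974.6 km.

a ≈ 7975 km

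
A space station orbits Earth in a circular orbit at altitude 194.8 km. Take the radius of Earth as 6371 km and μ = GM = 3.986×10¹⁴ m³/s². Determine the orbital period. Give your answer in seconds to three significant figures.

r = 6371 + 194.8 = 6565.8 km = 6.5658×10⁶ m.
Kepler's third law: T = 2π√(r³/μ) = 2π√((6.566×10⁶)³ / 3.986×10¹⁴).
r³/μ = 7.101×10⁵ s², so T = 2π × 8.427×10² = 5.295×10³ s.

T ≈ 5290 seconds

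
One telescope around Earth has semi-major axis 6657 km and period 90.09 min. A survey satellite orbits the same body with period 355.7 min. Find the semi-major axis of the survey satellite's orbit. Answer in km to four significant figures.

Kepler's third law: a³ ∝ T², so a₂ = a₁ (T₂/T₁)^(2/3).
T₂/T₁ = 3.948, (T₂/T₁)^(2/3) = 2.498.
a₂ = 6657 × 2.498 = 16630 km.

a₂ ≈ 16630 km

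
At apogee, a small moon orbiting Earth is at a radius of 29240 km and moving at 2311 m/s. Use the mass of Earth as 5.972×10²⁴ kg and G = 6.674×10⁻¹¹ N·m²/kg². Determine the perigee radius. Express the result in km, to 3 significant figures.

μ = GM = 6.674×10⁻¹¹ × 5.972×10²⁴ = 3.986×10¹⁴ m³/s².
r_a = 2.924×10⁷ m.
Specific energy ε = v²/2 − μ/r = -1.096×10⁷ J/kg, so a = −μ/(2ε) = 1.818×10⁷ m.
The apsides satisfy r_p + r_a = 2a, so the perigee radius is 2a − r_a = 7.124×10⁶ m = 7123.8 km.

perigee radius ≈ 7120 km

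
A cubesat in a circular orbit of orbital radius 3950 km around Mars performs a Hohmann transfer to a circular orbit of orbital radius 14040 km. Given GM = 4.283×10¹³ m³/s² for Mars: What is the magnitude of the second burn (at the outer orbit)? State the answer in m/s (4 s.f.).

r₁ = 3950 km = 3.950×10⁶ m.
r₂ = 14040 km = 1.404×10⁷ m.
Transfer ellipse a_t = (r₁ + r₂)/2 = 8.995×10⁶ m.
At r₁: circular v_c1 = √(μ/r₁) = 3293 m/s; transfer-periapsis v_p = √[μ(2/r₁ − 1/a_t)] = 4114 m/s.
At r₂: circular v_c2 = √(μ/r₂) = 1747 m/s; transfer-apoapsis v_a = √[μ(2/r₂ − 1/a_t)] = 1157 m/s.
Δv₂ = v_c2 − v_a = 589.2 m/s.

Δv ≈ 589.2 m/s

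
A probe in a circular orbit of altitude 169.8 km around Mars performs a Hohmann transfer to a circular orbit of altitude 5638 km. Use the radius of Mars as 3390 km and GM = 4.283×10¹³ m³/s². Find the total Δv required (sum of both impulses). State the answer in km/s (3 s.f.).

r₁ = 3390 + 169.8 = 3559.8 km = 3.5598×10⁶ m.
r₂ = 3390 + 5638 = 9028.0 km = 9.0280×10⁶ m.
Transfer ellipse a_t = (r₁ + r₂)/2 = 6.294×10⁶ m.
At r₁: circular v_c1 = √(μ/r₁) = 3469 m/s; transfer-periapsis v_p = √[μ(2/r₁ − 1/a_t)] = 4154 m/s.
Δv₁ = v_p − v_c1 = 685.6 m/s.
At r₂: circular v_c2 = √(μ/r₂) = 2178 m/s; transfer-apoapsis v_a = √[μ(2/r₂ − 1/a_t)] = 1638 m/s.
Δv₂ = v_c2 − v_a = 540.0 m/s.
Total Δv = Δv₁ + Δv₂ = 1226 m/s = 1.226 km/s.

Δv_total ≈ 1.23 km/s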